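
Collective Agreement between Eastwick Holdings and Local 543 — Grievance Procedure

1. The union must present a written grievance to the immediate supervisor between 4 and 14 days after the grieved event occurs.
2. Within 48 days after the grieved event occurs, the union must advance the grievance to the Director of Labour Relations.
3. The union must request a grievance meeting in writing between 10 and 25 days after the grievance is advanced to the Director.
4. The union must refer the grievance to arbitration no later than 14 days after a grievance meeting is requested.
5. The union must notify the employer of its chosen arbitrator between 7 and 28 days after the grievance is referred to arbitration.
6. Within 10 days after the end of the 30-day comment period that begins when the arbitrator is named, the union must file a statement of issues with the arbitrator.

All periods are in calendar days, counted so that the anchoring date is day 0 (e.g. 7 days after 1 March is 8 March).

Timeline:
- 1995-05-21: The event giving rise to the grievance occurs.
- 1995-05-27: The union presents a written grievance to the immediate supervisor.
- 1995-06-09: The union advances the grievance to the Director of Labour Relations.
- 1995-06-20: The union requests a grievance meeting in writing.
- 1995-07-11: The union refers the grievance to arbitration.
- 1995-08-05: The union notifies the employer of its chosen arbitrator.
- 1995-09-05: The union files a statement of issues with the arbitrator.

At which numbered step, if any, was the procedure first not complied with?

Step 1: the window is 4–14 days after 1995-05-21 (when the grieved event occurs), so 1995-05-25 through 1995-06-04; done 1995-05-27, which is between those dates.
Step 2: 48 days after 1995-05-21 (when the grieved event occurs) is 1995-07-08; done 1995-06-09 — timely.
Step 3: the window is 10–25 days after 1995-06-09 (when the grievance is advanced to the Director), so 1995-06-19 through 1995-07-04; done 1995-06-20 — within the window.
Step 4: 14 days after 1995-06-20 (when a grievance meeting is requested) is 1995-07-04; not done until 1995-07-11, 7 days after the deadline.

Step 4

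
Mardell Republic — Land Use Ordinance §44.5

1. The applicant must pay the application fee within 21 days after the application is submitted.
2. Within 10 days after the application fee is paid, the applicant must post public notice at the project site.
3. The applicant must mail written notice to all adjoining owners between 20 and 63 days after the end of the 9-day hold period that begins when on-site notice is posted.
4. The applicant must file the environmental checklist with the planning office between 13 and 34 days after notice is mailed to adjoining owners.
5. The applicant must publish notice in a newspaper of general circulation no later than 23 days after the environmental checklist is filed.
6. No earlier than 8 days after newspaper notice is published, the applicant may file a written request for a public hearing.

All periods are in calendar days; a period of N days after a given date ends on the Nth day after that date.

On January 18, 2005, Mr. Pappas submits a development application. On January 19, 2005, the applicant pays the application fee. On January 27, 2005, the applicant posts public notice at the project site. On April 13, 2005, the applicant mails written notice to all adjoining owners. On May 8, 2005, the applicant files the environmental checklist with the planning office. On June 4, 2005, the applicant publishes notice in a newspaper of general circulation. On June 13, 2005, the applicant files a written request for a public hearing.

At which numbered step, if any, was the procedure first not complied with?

Step 1: 21 days after January 18, 2005 (when the application is submitted) is February 8, 2005; completed January 19, 2005, before the deadline.
Step 2: 10 days after January 19, 2005 (when the application fee is paid) is January 29, 2005; completed January 27, 2005, before the deadline.
Step 3: the window is 20–63 days after February 5, 2005 (end of the 9-day hold period, which began when on-site notice is posted on January 27, 2005), so February 25, 2005 through April 9, 2005; April 13, 2005 is 4 days past the end of the window.

Step 3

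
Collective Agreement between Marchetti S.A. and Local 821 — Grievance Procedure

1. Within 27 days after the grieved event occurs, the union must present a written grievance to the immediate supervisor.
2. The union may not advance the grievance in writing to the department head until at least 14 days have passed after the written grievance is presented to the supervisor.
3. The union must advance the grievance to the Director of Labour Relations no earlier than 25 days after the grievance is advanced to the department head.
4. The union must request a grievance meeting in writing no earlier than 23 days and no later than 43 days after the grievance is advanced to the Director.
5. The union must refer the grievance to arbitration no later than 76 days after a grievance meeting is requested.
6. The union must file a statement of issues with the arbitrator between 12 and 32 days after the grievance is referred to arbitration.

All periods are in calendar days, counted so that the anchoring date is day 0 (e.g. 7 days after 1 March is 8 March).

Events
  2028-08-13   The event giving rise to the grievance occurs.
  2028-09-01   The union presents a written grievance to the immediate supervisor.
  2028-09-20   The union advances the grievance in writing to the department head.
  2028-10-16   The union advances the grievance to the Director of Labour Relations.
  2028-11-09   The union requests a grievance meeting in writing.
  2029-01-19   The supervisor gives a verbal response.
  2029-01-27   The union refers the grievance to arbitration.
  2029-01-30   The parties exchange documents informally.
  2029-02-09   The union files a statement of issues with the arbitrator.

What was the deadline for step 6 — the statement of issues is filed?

Step 6 runs from 2029-01-27, when the grievance is referred to arbitration. The window is 12–32 days after 2029-01-27; it closes on 2029-02-28.

2029-02-28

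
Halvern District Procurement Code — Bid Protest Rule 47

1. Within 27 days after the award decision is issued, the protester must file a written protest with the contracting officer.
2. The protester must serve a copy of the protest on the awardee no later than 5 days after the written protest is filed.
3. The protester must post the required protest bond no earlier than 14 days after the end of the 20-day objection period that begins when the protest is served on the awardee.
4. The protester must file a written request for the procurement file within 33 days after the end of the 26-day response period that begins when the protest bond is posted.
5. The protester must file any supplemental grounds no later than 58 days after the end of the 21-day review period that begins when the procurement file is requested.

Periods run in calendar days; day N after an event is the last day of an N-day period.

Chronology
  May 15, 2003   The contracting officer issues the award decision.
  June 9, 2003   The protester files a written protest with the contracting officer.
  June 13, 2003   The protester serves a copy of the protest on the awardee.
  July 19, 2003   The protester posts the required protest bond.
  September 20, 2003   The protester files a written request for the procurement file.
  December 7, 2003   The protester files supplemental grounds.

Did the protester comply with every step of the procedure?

No

Step 1: 27 days after May 15, 2003 (when the award decision is issued) is June 11, 2003; done June 9, 2003 — timely.
Step 2: 5 days after June 9, 2003 (when the written protest is filed) is June 14, 2003; done June 13, 2003 — timely.
Step 3: the earliest permitted date is 14 days after July 3, 2003 (end of the 20-day objection period, which began when the protest is served on the awardee on June 13, 2003), i.e. July 17, 2003; July 19, 2003 is on or after that date.
Step 4: 33 days after August 14, 2003 (end of the 26-day response period, which began when the protest bond is posted on July 19, 2003) is September 16, 2003; not done until September 20, 2003, 4 days after the deadline.
The procedure was therefore not followed at step 4.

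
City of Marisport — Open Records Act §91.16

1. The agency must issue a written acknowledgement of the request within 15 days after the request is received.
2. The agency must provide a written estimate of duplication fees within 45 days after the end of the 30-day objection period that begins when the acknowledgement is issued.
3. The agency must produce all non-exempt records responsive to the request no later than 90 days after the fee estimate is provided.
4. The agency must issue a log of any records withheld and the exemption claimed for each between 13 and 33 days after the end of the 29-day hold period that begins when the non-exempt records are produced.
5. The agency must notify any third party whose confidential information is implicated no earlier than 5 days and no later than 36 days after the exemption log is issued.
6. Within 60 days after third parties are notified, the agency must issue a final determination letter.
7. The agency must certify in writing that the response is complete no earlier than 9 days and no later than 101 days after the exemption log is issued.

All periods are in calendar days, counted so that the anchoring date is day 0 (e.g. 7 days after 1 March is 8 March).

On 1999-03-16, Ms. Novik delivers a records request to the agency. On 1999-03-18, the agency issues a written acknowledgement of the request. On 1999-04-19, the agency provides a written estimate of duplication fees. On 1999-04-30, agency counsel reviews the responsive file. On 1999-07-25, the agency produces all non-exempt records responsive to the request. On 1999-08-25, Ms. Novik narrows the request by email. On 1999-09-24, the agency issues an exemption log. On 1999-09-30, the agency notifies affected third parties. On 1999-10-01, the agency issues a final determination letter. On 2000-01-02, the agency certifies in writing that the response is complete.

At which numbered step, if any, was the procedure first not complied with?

(1) due by 1999-03-16 + 15 days = 1999-03-31; done 1999-03-18 — timely.
(2) due by 1999-04-17 + 45 days = 1999-06-01; done 1999-04-19 — timely.
(3) due by 1999-04-19 + 90 days = 1999-07-18; done 1999-07-25 — 7 days late.
That is the first point of non-compliance.

Step 3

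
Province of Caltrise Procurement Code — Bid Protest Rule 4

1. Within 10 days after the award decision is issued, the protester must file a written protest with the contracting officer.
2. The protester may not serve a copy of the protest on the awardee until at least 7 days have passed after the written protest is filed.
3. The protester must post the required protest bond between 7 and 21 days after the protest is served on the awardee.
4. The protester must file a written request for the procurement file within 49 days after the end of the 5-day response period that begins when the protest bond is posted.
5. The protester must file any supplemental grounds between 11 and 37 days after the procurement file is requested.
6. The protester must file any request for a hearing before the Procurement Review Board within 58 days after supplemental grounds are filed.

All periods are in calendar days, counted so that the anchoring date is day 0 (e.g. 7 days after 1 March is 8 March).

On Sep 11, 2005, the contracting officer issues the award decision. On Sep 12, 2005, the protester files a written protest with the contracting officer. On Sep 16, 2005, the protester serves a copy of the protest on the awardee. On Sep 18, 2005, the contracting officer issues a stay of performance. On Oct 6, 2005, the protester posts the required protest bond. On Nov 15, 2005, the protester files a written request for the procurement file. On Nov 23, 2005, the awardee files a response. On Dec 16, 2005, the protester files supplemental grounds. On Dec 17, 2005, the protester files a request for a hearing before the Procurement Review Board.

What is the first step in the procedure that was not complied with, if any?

Step 2

Step 1 — counting 10 days from Sep 11, 2005 (when the award decision is issued) gives a deadline of Sep 21, 2005; done Sep 12, 2005 — timely.
Step 2 — must wait 7 days from Sep 12, 2005 (when the written protest is filed), so not before Sep 19, 2005; done Sep 16, 2005 — 3 days too early.
That is the first point of non-compliance.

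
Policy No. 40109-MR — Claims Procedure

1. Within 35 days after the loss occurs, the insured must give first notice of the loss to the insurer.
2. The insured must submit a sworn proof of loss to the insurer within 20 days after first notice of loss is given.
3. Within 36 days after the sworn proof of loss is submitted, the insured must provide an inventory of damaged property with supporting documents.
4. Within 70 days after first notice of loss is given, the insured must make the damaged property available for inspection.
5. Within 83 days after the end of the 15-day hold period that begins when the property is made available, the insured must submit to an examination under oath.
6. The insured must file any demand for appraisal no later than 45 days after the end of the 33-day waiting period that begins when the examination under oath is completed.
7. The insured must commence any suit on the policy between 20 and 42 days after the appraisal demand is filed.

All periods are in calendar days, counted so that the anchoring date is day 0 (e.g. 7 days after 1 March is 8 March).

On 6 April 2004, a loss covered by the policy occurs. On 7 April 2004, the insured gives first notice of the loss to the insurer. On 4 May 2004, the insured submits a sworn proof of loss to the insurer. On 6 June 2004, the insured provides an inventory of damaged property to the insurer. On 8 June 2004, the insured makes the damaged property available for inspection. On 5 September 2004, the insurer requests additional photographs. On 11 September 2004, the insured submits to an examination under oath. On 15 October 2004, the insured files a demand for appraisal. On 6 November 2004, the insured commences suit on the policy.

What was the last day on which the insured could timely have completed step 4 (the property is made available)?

16 June 2004

Step 4 runs from 7 April 2004, when first notice of loss is given. 70 days after 7 April 2004 is 16 June 2004.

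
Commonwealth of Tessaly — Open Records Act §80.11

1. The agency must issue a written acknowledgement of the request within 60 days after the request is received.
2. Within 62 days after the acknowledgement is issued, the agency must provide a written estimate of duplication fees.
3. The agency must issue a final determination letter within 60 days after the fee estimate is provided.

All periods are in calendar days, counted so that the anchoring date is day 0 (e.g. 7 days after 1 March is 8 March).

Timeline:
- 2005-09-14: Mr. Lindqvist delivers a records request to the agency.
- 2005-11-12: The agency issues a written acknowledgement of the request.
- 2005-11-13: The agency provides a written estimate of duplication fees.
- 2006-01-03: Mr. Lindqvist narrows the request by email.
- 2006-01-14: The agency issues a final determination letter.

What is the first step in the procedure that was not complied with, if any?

Step 3

Step 1 — counting 60 days from 2005-09-14 (when the request is received) gives a deadline of 2005-11-13; 2005-11-12 is within that limit.
Step 2 — counting 62 days from 2005-11-12 (when the acknowledgement is issued) gives a deadline of 2006-01-13; 2005-11-13 is within that limit.
Step 3 — counting 60 days from 2005-11-13 (when the fee estimate is provided) gives a deadline of 2006-01-12; not done until 2006-01-14, 2 days after the deadline.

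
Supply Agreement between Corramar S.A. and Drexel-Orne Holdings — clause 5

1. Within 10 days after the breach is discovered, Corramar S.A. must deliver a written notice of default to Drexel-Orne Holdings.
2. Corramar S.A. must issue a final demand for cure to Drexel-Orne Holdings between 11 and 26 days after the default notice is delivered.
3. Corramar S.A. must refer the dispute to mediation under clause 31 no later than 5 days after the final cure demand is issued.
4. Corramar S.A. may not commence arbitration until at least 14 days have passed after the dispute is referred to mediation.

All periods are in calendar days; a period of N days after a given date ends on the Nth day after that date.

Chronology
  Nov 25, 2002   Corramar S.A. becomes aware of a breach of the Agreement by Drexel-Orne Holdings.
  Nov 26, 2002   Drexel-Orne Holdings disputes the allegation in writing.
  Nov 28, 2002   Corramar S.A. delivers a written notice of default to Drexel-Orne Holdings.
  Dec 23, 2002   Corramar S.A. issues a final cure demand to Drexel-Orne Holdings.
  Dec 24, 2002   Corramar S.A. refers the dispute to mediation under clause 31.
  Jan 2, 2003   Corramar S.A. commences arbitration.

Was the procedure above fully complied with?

No

Step 1: 10 days after Nov 25, 2002 (when the breach is discovered) is Dec 5, 2002; done Nov 28, 2002 — timely.
Step 2: the window is 11–26 days after Nov 28, 2002 (when the default notice is delivered), so Dec 9, 2002 through Dec 24, 2002; Dec 23, 2002 falls inside that range.
Step 3: 5 days after Dec 23, 2002 (when the final cure demand is issued) is Dec 28, 2002; done Dec 24, 2002 — timely.
Step 4: the earliest permitted date is 14 days after Dec 24, 2002 (when the dispute is referred to mediation), i.e. Jan 7, 2003; done Jan 2, 2003 — 5 days too early.
That is the first point of non-compliance.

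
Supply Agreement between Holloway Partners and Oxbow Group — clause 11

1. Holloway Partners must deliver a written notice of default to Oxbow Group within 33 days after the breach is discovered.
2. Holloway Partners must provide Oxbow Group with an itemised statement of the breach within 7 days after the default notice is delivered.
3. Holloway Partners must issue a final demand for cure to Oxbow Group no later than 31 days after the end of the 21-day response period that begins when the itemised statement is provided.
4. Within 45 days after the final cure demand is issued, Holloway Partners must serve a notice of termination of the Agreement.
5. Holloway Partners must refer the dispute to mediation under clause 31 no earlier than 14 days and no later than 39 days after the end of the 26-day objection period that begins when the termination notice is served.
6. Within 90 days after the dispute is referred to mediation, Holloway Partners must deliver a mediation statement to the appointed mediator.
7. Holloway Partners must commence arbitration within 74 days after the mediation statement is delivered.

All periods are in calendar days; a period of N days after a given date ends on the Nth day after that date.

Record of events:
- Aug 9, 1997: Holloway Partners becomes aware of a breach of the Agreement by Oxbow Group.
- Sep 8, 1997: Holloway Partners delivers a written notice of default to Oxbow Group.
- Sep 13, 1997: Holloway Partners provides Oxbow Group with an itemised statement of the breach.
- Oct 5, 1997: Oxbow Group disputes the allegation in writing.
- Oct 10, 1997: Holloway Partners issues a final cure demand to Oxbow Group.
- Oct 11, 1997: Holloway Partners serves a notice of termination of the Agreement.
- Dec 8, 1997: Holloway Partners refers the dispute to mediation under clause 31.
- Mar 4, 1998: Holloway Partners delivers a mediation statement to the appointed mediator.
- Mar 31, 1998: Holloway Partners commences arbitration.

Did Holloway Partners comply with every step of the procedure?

Yes

Step 1: 33 days after Aug 9, 1997 (when the breach is discovered) is Sep 11, 1997; completed Sep 8, 1997, before the deadline.
Step 2: 7 days after Sep 8, 1997 (when the default notice is delivered) is Sep 15, 1997; done Sep 13, 1997 — timely.
Step 3: 31 days after Oct 4, 1997 (end of the 21-day response period, which began when the itemised statement is provided on Sep 13, 1997) is Nov 4, 1997; Oct 10, 1997 is within that limit.
Step 4: 45 days after Oct 10, 1997 (when the final cure demand is issued) is Nov 24, 1997; done Oct 11, 1997 — timely.
Step 5: the window is 14–39 days after Nov 6, 1997 (end of the 26-day objection period, which began when the termination notice is served on Oct 11, 1997), so Nov 20, 1997 through Dec 15, 1997; done Dec 8, 1997, which is between those dates.
Step 6: 90 days after Dec 8, 1997 (when the dispute is referred to mediation) is Mar 8, 1998; Mar 4, 1998 is within that limit.
Step 7: 74 days after Mar 4, 1998 (when the mediation statement is delivered) is May 17, 1998; completed Mar 31, 1998, before the deadline.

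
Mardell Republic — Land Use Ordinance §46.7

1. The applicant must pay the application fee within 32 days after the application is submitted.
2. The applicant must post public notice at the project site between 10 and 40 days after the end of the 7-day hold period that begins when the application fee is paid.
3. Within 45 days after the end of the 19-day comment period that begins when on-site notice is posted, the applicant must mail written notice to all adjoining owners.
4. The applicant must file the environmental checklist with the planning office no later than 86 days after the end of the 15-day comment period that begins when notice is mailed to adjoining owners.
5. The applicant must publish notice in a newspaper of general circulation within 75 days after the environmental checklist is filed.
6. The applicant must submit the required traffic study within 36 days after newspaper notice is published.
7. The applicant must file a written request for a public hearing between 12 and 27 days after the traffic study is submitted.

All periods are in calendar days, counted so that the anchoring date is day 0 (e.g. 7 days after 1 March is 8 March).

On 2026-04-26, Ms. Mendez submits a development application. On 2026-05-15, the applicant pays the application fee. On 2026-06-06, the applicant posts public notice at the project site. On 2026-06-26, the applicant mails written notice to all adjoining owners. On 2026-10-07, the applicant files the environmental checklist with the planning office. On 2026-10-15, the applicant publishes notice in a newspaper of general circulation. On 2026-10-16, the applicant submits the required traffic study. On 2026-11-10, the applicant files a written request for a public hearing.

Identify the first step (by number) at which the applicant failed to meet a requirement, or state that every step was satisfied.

(1) due by 2026-04-26 + 32 days = 2026-05-28; done 2026-05-15 — timely.
(2) the permitted window runs from 2026-05-22 + 10 = 2026-06-01 to 2026-05-22 + 40 = 2026-07-01; 2026-06-06 falls inside that range.
(3) due by 2026-06-25 + 45 days = 2026-08-09; done 2026-06-26 — timely.
(4) due by 2026-07-11 + 86 days = 2026-10-05; done 2026-10-07 — 2 days late.
No need to go further; step 4 was not satisfied.

Step 4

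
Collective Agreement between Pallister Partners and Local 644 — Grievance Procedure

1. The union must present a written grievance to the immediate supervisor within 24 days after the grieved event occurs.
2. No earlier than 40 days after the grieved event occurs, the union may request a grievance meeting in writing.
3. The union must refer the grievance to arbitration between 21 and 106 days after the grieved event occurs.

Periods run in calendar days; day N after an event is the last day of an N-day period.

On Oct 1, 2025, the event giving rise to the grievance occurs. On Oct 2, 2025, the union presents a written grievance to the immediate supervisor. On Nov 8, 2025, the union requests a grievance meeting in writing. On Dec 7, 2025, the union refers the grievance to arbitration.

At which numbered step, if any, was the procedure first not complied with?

Step 2

Step 1 — counting 24 days from Oct 1, 2025 (when the grieved event occurs) gives a deadline of Oct 25, 2025; completed Oct 2, 2025, before the deadline.
Step 2 — must wait 40 days from Oct 1, 2025 (when the grieved event occurs), so not before Nov 10, 2025; acted on Nov 8, 2025, 2 days prematurely.
Later steps need not be reached.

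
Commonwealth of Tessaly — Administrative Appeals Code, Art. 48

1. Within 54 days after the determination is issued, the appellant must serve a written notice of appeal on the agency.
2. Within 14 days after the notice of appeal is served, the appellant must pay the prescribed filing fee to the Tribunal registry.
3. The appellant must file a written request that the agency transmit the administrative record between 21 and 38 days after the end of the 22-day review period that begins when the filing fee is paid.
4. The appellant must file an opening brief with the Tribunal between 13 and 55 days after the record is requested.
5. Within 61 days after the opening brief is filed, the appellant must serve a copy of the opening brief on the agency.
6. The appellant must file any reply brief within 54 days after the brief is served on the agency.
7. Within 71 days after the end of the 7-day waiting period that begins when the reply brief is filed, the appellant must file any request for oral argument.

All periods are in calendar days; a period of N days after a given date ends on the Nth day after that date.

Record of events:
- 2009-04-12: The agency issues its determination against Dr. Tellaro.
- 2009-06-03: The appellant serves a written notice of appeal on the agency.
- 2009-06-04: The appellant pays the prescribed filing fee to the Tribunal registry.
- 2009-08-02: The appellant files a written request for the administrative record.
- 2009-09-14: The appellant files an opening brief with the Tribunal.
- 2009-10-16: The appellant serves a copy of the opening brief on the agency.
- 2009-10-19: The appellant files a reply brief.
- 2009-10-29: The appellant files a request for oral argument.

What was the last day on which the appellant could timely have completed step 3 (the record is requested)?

2009-08-03

The filing fee is paid on 2009-06-04; the 22-day review period therefore ends 2009-06-26, and step 3 runs from that date. The window is 21–38 days after 2009-06-26; it closes on 2009-08-03.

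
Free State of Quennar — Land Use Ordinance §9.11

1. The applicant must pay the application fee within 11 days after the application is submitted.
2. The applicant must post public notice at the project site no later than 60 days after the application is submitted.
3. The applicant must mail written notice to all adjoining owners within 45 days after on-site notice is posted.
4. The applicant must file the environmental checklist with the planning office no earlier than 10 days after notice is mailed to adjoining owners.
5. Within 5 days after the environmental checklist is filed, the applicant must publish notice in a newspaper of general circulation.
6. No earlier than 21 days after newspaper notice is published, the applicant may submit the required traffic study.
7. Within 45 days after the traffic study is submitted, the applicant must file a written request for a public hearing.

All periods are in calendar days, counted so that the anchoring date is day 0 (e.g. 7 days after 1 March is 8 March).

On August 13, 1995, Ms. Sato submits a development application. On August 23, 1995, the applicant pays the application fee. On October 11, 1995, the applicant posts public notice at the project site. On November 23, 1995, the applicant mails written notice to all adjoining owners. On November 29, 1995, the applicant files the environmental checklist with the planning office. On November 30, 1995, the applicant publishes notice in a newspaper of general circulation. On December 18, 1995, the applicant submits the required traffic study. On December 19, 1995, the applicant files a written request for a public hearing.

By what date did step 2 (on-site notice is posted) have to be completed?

October 12, 1995

Step 2 runs from August 13, 1995, when the application is submitted. 60 days after August 13, 1995 is October 12, 1995.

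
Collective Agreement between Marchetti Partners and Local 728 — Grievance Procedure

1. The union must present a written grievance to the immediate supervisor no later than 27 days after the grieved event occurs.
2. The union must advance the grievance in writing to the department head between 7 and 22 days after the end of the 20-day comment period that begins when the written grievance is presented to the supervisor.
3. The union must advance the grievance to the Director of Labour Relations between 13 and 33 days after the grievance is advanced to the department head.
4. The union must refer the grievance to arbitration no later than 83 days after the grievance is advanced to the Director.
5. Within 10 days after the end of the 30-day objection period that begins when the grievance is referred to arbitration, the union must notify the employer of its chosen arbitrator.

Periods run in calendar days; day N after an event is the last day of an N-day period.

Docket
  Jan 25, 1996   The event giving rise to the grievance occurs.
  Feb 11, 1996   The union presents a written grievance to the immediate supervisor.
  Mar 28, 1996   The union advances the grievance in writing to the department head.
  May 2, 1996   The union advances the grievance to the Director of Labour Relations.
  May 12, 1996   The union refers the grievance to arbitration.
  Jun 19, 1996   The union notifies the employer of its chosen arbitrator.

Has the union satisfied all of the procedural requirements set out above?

No

(1) due by Jan 25, 1996 + 27 days = Feb 21, 1996; Feb 11, 1996 is within that limit.
(2) the permitted window runs from Mar 2, 1996 + 7 = Mar 9, 1996 to Mar 2, 1996 + 22 = Mar 24, 1996; done Mar 28, 1996 — 4 days after the window closed.
The procedure was therefore not followed at step 2.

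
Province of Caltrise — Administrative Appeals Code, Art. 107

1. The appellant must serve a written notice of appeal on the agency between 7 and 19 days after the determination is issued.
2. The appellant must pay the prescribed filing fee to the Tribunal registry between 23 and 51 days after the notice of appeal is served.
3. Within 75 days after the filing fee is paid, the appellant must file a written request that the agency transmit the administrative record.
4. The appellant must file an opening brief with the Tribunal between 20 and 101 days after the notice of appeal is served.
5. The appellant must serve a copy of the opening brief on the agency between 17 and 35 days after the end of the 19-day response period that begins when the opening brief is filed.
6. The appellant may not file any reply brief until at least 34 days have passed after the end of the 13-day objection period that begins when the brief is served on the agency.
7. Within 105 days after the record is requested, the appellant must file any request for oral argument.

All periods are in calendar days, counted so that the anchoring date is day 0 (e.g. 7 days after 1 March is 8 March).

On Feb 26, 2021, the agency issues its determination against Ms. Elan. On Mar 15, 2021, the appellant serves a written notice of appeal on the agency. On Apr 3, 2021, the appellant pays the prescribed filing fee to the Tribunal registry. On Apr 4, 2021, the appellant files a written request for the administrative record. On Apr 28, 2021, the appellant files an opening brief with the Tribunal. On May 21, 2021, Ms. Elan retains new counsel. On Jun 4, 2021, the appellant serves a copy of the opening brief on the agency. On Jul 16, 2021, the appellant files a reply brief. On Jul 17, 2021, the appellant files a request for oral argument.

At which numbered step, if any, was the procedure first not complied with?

Step 2

(1) the permitted window runs from Feb 26, 2021 + 7 = Mar 5, 2021 to Feb 26, 2021 + 19 = Mar 17, 2021; done Mar 15, 2021, which is between those dates.
(2) the permitted window runs from Mar 15, 2021 + 23 = Apr 7, 2021 to Mar 15, 2021 + 51 = May 5, 2021; done Apr 3, 2021 — 4 days before the window opened.
That is the first point of non-compliance.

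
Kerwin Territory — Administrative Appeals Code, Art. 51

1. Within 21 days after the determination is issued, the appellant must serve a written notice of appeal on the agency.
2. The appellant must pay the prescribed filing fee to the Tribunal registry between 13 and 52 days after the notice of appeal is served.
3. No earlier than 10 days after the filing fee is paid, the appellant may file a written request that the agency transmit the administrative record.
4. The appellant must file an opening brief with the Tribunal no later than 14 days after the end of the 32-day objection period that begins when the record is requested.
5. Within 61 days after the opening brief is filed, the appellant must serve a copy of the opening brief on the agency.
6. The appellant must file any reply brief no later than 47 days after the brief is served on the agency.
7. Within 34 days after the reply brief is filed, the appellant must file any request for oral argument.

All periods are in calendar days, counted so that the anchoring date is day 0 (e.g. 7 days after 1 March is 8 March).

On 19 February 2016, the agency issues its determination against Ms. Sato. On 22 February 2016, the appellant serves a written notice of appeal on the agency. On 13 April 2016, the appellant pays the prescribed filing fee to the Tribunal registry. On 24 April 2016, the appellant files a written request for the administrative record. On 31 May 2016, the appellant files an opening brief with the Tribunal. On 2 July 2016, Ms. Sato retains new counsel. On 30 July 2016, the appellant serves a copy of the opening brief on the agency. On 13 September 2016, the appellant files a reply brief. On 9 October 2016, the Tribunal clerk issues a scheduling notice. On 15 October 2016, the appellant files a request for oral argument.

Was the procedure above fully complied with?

Yes

(1) due by 19 February 2016 + 21 days = 11 March 2016; completed 22 February 2016, before the deadline.
(2) the permitted window runs from 22 February 2016 + 13 = 6 March 2016 to 22 February 2016 + 52 = 14 April 2016; done 13 April 2016, which is between those dates.
(3) permitted from 13 April 2016 + 10 days = 23 April 2016 onward; done 24 April 2016, after the minimum wait.
(4) due by 26 May 2016 + 14 days = 9 June 2016; completed 31 May 2016, before the deadline.
(5) due by 31 May 2016 + 61 days = 31 July 2016; completed 30 July 2016, before the deadline.
(6) due by 30 July 2016 + 47 days = 15 September 2016; done 13 September 2016 — timely.
(7) due by 13 September 2016 + 34 days = 17 October 2016; done 15 October 2016 — timely.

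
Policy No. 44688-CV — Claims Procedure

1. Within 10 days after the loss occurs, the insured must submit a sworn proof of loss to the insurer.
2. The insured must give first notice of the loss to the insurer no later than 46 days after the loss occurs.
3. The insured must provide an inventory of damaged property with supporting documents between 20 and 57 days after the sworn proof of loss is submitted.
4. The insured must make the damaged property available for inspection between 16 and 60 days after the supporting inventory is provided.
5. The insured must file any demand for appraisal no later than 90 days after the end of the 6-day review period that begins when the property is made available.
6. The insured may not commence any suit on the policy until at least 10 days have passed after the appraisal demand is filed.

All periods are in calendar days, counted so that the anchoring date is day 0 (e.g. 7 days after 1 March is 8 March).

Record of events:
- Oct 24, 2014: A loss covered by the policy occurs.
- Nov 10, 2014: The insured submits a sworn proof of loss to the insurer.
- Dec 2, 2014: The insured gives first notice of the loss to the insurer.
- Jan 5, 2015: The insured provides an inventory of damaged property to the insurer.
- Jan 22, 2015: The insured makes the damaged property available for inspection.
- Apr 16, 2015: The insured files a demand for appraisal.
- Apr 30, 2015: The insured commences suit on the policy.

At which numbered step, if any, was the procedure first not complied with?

Step 1

Step 1 — counting 10 days from Oct 24, 2014 (when the loss occurs) gives a deadline of Nov 3, 2014; Nov 10, 2014 misses that deadline by 7 days.
No need to go further; step 1 was not satisfied.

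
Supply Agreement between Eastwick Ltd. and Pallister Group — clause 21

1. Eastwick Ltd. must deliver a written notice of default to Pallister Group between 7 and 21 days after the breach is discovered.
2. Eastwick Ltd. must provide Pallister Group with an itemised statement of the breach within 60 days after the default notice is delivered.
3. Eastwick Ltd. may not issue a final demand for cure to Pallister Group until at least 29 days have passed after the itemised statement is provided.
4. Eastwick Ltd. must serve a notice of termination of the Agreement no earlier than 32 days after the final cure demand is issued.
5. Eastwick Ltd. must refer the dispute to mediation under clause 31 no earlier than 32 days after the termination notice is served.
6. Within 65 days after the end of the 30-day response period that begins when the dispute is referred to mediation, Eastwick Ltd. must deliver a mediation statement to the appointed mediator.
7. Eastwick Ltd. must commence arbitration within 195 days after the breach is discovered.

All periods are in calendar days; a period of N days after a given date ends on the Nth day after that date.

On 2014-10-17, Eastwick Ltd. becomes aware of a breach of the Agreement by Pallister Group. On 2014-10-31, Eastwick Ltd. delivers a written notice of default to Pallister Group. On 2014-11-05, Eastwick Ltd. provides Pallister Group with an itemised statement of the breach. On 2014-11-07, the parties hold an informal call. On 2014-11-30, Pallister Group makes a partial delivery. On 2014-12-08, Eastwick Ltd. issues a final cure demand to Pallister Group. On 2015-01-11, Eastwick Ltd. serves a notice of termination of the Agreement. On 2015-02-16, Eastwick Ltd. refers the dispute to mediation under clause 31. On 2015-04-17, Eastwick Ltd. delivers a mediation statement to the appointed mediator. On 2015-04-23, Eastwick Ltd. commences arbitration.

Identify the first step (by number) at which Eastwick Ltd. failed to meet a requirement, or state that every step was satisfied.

Step 1: the window is 7–21 days after 2014-10-17 (when the breach is discovered), so 2014-10-24 through 2014-11-07; done 2014-10-31, which is between those dates.
Step 2: 60 days after 2014-10-31 (when the default notice is delivered) is 2014-12-30; completed 2014-11-05, before the deadline.
Step 3: the earliest permitted date is 29 days after 2014-11-05 (when the itemised statement is provided), i.e. 2014-12-04; done 2014-12-08, after the minimum wait.
Step 4: the earliest permitted date is 32 days after 2014-12-08 (when the final cure demand is issued), i.e. 2015-01-09; done 2015-01-11, after the minimum wait.
Step 5: the earliest permitted date is 32 days after 2015-01-11 (when the termination notice is served), i.e. 2015-02-12; done 2015-02-16 — permitted.
Step 6: 65 days after 2015-03-18 (end of the 30-day response period, which began when the dispute is referred to mediation on 2015-02-16) is 2015-05-22; completed 2015-04-17, before the deadline.
Step 7: 195 days after 2014-10-17 (when the breach is discovered) is 2015-04-30; 2015-04-23 is within that limit.

None — every step was satisfied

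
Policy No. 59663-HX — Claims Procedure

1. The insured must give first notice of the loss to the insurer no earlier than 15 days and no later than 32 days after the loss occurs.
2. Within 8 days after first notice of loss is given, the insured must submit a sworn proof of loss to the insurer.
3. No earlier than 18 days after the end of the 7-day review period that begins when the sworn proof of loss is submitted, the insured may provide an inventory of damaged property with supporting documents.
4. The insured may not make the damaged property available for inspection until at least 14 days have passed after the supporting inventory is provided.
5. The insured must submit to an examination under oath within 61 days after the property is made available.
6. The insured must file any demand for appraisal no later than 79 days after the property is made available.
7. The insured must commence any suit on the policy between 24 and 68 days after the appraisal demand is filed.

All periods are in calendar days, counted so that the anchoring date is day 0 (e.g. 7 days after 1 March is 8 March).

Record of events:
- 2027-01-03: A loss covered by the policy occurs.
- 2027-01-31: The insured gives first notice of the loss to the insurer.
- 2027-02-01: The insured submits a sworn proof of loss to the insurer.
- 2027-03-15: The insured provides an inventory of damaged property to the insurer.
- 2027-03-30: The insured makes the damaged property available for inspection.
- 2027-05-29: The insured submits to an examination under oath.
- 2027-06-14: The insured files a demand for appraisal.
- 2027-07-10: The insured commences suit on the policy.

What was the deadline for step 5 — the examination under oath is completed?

Step 5 runs from 2027-03-30, when the property is made available. 61 days after 2027-03-30 is 2027-05-30.

2027-05-30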